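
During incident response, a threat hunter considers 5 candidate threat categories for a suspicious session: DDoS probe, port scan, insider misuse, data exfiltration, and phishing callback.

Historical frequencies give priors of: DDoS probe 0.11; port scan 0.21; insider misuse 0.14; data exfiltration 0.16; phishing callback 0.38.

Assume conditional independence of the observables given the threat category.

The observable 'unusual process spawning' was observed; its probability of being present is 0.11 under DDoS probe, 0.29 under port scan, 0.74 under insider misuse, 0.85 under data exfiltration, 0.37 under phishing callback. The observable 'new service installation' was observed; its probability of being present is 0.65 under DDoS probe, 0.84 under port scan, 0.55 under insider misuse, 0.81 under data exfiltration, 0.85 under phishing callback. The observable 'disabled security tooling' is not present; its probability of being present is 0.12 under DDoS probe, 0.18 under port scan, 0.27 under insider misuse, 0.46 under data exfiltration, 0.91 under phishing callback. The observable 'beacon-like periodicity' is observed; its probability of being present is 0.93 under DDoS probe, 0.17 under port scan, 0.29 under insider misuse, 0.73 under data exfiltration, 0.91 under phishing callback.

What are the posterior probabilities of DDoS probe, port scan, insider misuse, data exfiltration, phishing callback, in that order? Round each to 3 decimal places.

0.082, 0.090, 0.153, 0.551, 0.124

For each hypothesis, the unnormalized posterior weight is prior × product of the observable likelihoods (using 1 − P(present | H) for each absent observable):
  DDoS probe: 0.11 × 0.11 × 0.65 × (1 − 0.12) × 0.93 = 0.0064367
  port scan: 0.21 × 0.29 × 0.84 × (1 − 0.18) × 0.17 = 0.0071311
  insider misuse: 0.14 × 0.74 × 0.55 × (1 − 0.27) × 0.29 = 0.012063
  data exfiltration: 0.16 × 0.85 × 0.81 × (1 − 0.46) × 0.73 = 0.043425
  phishing callback: 0.38 × 0.37 × 0.85 × (1 − 0.91) × 0.91 = 0.0097879
The unnormalized weights sum to 0.078843.
P(DDoS probe | evidence) = 0.0064367 / 0.078843 ≈ 0.082
P(port scan | evidence) = 0.0071311 / 0.078843 ≈ 0.090
P(insider misuse | evidence) = 0.012063 / 0.078843 ≈ 0.153
P(data exfiltration | evidence) = 0.043425 / 0.078843 ≈ 0.551
P(phishing callback | evidence) = 0.0097879 / 0.078843 ≈ 0.124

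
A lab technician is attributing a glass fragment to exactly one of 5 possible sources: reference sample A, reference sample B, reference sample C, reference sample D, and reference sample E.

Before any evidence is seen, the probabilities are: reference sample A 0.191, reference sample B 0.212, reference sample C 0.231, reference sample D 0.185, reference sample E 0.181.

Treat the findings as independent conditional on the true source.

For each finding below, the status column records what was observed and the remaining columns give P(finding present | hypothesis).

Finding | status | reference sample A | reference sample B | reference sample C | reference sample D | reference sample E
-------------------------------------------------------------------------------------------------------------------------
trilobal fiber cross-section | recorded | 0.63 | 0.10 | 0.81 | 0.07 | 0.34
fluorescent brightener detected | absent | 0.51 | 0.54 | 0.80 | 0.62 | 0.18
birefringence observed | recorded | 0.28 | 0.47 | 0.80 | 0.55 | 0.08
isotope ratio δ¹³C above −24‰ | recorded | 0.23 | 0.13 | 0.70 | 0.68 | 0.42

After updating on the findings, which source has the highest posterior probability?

By Bayes' rule with conditional independence, the unnormalized weight for each hypothesis is prior × ∏ likelihoods (using 1 − P(present | H) for each absent finding):
  reference sample A: 0.191 × 0.63 × (1 − 0.51) × 0.28 × 0.23 = 0.0037971
  reference sample B: 0.212 × 0.10 × (1 − 0.54) × 0.47 × 0.13 = 0.00059585
  reference sample C: 0.231 × 0.81 × (1 − 0.80) × 0.80 × 0.70 = 0.020956
  reference sample D: 0.185 × 0.07 × (1 − 0.62) × 0.55 × 0.68 = 0.0018405
  reference sample E: 0.181 × 0.34 × (1 − 0.18) × 0.08 × 0.42 = 0.0016956
Marginal likelihood of the evidence = 0.028885.
P(reference sample A | evidence) ≈ 0.0037971 / 0.028885 ≈ 0.131
P(reference sample B | evidence) ≈ 0.00059585 / 0.028885 ≈ 0.021
P(reference sample C | evidence) ≈ 0.020956 / 0.028885 ≈ 0.726
P(reference sample D | evidence) ≈ 0.0018405 / 0.028885 ≈ 0.064
P(reference sample E | evidence) ≈ 0.0016956 / 0.028885 ≈ 0.059
The largest is 0.726, so reference sample C is most probable.

reference sample C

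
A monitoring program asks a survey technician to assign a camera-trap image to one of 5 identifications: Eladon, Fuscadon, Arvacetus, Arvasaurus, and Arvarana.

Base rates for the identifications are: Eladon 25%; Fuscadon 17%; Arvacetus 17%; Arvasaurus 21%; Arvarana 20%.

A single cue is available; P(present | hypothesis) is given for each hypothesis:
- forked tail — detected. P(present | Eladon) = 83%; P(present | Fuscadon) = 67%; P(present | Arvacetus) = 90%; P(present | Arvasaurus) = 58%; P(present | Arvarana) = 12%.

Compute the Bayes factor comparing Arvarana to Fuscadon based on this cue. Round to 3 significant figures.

The Bayes factor is the ratio of the two likelihoods.
  Arvarana: 0.12
  Fuscadon: 0.67
Bayes factor = 0.12 / 0.67 ≈ 0.179

0.179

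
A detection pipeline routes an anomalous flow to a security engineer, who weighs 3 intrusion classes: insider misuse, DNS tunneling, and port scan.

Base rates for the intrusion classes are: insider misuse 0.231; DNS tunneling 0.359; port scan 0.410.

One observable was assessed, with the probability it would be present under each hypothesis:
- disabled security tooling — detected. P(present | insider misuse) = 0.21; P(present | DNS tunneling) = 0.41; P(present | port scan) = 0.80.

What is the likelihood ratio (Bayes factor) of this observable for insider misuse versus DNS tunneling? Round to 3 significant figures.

Likelihood of this observable under each hypothesis:
  insider misuse: 0.21
  DNS tunneling: 0.41
Bayes factor = 0.21 / 0.41 ≈ 0.512

0.512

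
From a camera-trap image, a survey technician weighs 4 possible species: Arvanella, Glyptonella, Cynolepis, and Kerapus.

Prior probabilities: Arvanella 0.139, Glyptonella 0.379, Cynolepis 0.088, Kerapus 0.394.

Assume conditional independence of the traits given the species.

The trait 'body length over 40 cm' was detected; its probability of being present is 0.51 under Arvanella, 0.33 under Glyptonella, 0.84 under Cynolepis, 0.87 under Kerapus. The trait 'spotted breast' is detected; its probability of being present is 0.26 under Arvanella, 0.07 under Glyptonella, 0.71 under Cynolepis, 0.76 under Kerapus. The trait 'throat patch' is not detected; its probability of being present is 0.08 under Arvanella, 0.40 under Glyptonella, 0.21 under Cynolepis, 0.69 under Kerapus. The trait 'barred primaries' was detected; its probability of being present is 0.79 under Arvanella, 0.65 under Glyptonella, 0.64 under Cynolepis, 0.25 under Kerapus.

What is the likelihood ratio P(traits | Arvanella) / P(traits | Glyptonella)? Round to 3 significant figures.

10.7

Joint likelihood of the trait pattern under each hypothesis (using 1 − P(present | H) for each absent trait):
  Arvanella: 0.51 × 0.26 × (1 − 0.08) × 0.79 = 0.096374
  Glyptonella: 0.33 × 0.07 × (1 − 0.40) × 0.65 = 0.009009
Bayes factor = 0.096374 / 0.009009 ≈ 10.7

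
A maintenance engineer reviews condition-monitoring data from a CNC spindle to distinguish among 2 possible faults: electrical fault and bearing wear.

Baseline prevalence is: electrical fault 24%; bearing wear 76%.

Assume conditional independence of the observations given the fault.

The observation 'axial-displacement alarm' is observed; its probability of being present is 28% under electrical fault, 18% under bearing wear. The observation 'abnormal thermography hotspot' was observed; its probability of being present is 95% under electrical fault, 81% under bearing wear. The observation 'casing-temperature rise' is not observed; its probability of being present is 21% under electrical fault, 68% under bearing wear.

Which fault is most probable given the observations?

electrical fault

By Bayes' rule with conditional independence, the unnormalized weight for each hypothesis is prior × ∏ likelihoods (using 1 − P(present | H) for each absent observation):
  electrical fault: 0.24 × 0.28 × 0.95 × (1 − 0.21) = 0.050434
  bearing wear: 0.76 × 0.18 × 0.81 × (1 − 0.68) = 0.035459
The unnormalized weights sum to 0.085892.
P(electrical fault | evidence) ≈ 0.050434 / 0.085892 ≈ 0.587
P(bearing wear | evidence) ≈ 0.035459 / 0.085892 ≈ 0.413
The largest is 0.587, so electrical fault is most probable.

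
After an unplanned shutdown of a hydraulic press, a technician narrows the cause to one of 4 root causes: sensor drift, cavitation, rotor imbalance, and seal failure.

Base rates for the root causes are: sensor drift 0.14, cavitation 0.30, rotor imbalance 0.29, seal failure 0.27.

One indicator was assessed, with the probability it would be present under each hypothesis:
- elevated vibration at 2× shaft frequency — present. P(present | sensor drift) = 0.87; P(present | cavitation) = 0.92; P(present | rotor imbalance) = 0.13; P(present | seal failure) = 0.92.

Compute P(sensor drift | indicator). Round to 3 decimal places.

0.178

By Bayes' rule, the unnormalized weight for each hypothesis is prior × likelihood:
  sensor drift: 0.14 × 0.87 = 0.1218
  cavitation: 0.30 × 0.92 = 0.276
  rotor imbalance: 0.29 × 0.13 = 0.0377
  seal failure: 0.27 × 0.92 = 0.2484
Marginal likelihood of the evidence = 0.6839.
P(sensor drift | evidence) = 0.1218 / 0.6839 ≈ 0.178.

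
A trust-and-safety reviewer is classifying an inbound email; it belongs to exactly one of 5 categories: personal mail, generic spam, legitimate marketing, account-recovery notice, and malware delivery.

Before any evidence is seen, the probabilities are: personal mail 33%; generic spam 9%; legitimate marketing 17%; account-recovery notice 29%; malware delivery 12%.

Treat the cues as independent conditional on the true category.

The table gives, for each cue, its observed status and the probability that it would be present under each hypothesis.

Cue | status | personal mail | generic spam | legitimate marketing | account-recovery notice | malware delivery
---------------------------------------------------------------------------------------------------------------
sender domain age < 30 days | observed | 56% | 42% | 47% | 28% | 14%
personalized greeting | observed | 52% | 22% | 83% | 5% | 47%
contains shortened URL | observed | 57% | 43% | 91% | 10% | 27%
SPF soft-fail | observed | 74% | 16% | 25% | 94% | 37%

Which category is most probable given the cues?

Multiply each prior by the joint likelihood of the cue pattern:
  personal mail: 0.33 × 0.56 × 0.52 × 0.57 × 0.74 = 0.040533
  generic spam: 0.09 × 0.42 × 0.22 × 0.43 × 0.16 = 0.00057214
  legitimate marketing: 0.17 × 0.47 × 0.83 × 0.91 × 0.25 = 0.015087
  account-recovery notice: 0.29 × 0.28 × 0.05 × 0.10 × 0.94 = 0.00038164
  malware delivery: 0.12 × 0.14 × 0.47 × 0.27 × 0.37 = 0.00078881
Marginal likelihood of the evidence = 0.057363.
P(personal mail | evidence) ≈ 0.040533 / 0.057363 ≈ 0.707
P(generic spam | evidence) ≈ 0.00057214 / 0.057363 ≈ 0.010
P(legitimate marketing | evidence) ≈ 0.015087 / 0.057363 ≈ 0.263
P(account-recovery notice | evidence) ≈ 0.00038164 / 0.057363 ≈ 0.007
P(malware delivery | evidence) ≈ 0.00078881 / 0.057363 ≈ 0.014
The largest is 0.707, so personal mail is most probable.

personal mail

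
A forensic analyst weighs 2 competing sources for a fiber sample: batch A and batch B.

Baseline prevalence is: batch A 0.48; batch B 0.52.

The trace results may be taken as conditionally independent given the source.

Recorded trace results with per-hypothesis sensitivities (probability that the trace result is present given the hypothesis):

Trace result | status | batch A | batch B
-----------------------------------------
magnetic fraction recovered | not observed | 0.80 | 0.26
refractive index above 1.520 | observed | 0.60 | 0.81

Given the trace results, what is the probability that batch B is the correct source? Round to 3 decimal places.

For each hypothesis, the unnormalized posterior weight is prior × product of the trace result likelihoods (using 1 − P(present | H) for each absent trace result):
  batch A: 0.48 × (1 − 0.80) × 0.60 = 0.0576
  batch B: 0.52 × (1 − 0.26) × 0.81 = 0.31169
Marginal likelihood of the evidence = 0.36929.
P(batch B | evidence) = 0.31169 / 0.36929 ≈ 0.844.

0.844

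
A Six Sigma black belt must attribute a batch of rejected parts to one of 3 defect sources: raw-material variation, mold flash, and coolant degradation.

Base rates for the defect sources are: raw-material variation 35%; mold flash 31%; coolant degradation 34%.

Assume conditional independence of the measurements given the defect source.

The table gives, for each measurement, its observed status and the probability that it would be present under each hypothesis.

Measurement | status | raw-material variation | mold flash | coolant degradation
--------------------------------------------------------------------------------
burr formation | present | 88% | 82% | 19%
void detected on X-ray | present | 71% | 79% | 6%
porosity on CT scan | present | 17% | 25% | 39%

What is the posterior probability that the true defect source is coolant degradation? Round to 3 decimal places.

0.017

Multiply each prior by the joint likelihood of the measurement pattern:
  raw-material variation: 0.35 × 0.88 × 0.71 × 0.17 = 0.037176
  mold flash: 0.31 × 0.82 × 0.79 × 0.25 = 0.050204
  coolant degradation: 0.34 × 0.19 × 0.06 × 0.39 = 0.0015116
Normalizing constant Z = 0.037176 + 0.050204 + 0.0015116 = 0.088892.
P(coolant degradation | evidence) = 0.0015116 / 0.088892 ≈ 0.017.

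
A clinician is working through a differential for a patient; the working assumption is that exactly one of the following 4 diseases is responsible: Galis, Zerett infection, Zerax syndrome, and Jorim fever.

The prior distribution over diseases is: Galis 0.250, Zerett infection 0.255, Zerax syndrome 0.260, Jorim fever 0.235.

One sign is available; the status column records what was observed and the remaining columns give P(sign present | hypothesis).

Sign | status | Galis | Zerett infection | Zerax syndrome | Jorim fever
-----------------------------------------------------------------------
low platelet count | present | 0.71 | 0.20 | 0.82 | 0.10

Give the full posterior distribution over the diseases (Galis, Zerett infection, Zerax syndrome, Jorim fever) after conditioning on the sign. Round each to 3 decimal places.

0.382, 0.110, 0.458, 0.051

Multiply each prior by the likelihood of the sign:
  Galis: 0.250 × 0.71 = 0.1775
  Zerett infection: 0.255 × 0.20 = 0.051
  Zerax syndrome: 0.260 × 0.82 = 0.2132
  Jorim fever: 0.235 × 0.10 = 0.0235
The unnormalized weights sum to 0.4652.
P(Galis | evidence) = 0.1775 / 0.4652 ≈ 0.382
P(Zerett infection | evidence) = 0.051 / 0.4652 ≈ 0.110
P(Zerax syndrome | evidence) = 0.2132 / 0.4652 ≈ 0.458
P(Jorim fever | evidence) = 0.0235 / 0.4652 ≈ 0.051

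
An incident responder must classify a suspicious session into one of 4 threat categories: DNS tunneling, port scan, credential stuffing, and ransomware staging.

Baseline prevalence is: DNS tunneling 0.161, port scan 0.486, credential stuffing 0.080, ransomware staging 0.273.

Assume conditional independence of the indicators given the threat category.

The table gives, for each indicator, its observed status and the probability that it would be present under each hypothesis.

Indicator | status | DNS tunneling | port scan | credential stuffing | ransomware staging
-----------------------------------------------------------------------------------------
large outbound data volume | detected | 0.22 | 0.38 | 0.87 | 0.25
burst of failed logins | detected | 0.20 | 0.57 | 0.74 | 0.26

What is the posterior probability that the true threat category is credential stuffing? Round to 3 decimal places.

For each hypothesis, the unnormalized posterior weight is prior × product of the indicator likelihoods:
  DNS tunneling: 0.161 × 0.22 × 0.20 = 0.007084
  port scan: 0.486 × 0.38 × 0.57 = 0.10527
  credential stuffing: 0.080 × 0.87 × 0.74 = 0.051504
  ransomware staging: 0.273 × 0.25 × 0.26 = 0.017745
Marginal likelihood of the evidence = 0.1816.
P(credential stuffing | evidence) = 0.051504 / 0.1816 ≈ 0.284.

0.284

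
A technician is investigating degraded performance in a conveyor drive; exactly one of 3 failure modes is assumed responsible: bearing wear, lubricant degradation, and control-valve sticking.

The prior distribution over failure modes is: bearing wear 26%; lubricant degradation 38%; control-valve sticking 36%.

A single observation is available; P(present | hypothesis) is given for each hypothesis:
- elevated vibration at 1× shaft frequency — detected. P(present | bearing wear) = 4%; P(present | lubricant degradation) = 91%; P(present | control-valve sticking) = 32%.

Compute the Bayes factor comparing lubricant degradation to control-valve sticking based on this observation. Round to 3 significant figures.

2.84

The Bayes factor is the ratio of the two likelihoods.
  lubricant degradation: 0.91
  control-valve sticking: 0.32
Bayes factor = 0.91 / 0.32 ≈ 2.84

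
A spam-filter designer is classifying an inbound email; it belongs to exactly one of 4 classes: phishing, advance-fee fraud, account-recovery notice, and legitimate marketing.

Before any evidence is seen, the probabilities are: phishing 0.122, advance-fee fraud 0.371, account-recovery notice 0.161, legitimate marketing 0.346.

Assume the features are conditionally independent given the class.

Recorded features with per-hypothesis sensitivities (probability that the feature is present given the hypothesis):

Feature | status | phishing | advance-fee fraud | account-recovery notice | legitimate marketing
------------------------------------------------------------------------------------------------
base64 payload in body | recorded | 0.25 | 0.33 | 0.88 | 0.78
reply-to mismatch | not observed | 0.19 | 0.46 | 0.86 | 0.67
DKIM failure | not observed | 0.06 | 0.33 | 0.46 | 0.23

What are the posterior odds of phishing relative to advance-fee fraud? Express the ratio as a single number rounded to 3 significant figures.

Posterior odds equal prior odds times the likelihood ratio; only the two competing hypotheses matter (using 1 − P(present | H) for each absent feature).
  phishing: 0.122 × 0.25 × (1 − 0.19) × (1 − 0.06) = 0.023223
  advance-fee fraud: 0.371 × 0.33 × (1 − 0.46) × (1 − 0.33) = 0.044295
Posterior odds = 0.023223 / 0.044295 ≈ 0.524.

0.524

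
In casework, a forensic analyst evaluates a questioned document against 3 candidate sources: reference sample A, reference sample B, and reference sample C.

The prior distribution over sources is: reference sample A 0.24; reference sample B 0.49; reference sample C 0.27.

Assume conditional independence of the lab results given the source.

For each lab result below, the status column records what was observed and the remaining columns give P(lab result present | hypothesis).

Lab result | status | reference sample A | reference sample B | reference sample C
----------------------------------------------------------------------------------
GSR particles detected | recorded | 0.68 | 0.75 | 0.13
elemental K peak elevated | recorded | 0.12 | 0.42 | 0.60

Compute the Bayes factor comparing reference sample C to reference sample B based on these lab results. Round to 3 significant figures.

Joint likelihood of the lab result pattern under each hypothesis:
  reference sample C: 0.13 × 0.60 = 0.078
  reference sample B: 0.75 × 0.42 = 0.315
Bayes factor = 0.078 / 0.315 ≈ 0.248

0.248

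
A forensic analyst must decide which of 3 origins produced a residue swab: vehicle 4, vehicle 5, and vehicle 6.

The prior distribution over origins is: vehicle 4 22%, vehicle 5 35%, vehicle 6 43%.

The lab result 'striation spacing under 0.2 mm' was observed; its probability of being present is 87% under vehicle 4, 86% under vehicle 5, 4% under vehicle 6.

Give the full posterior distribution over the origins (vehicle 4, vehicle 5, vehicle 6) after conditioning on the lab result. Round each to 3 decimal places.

By Bayes' rule, the unnormalized weight for each hypothesis is prior × likelihood:
  vehicle 4: 0.22 × 0.87 = 0.1914
  vehicle 5: 0.35 × 0.86 = 0.301
  vehicle 6: 0.43 × 0.04 = 0.0172
Normalizing constant Z = 0.1914 + 0.301 + 0.0172 = 0.5096.
P(vehicle 4 | evidence) = 0.1914 / 0.5096 ≈ 0.376
P(vehicle 5 | evidence) = 0.301 / 0.5096 ≈ 0.591
P(vehicle 6 | evidence) = 0.0172 / 0.5096 ≈ 0.034

0.376, 0.591, 0.034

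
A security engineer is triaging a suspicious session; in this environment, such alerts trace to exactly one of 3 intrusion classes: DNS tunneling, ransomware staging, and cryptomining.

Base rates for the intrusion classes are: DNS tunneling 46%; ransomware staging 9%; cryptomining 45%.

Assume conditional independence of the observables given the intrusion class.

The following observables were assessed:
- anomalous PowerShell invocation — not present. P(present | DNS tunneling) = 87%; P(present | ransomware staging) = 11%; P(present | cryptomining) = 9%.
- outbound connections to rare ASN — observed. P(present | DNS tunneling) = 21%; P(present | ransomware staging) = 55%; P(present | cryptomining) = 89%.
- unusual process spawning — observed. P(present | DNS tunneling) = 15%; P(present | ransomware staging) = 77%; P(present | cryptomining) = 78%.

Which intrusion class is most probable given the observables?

cryptomining

By Bayes' rule with conditional independence, the unnormalized weight for each hypothesis is prior × ∏ likelihoods (using 1 − P(present | H) for each absent observable):
  DNS tunneling: 0.46 × (1 − 0.87) × 0.21 × 0.15 = 0.0018837
  ransomware staging: 0.09 × (1 − 0.11) × 0.55 × 0.77 = 0.033922
  cryptomining: 0.45 × (1 − 0.09) × 0.89 × 0.78 = 0.28427
Normalizing constant Z = 0.0018837 + 0.033922 + 0.28427 = 0.32008.
P(DNS tunneling | evidence) ≈ 0.0018837 / 0.32008 ≈ 0.006
P(ransomware staging | evidence) ≈ 0.033922 / 0.32008 ≈ 0.106
P(cryptomining | evidence) ≈ 0.28427 / 0.32008 ≈ 0.888
The largest is 0.888, so cryptomining is most probable.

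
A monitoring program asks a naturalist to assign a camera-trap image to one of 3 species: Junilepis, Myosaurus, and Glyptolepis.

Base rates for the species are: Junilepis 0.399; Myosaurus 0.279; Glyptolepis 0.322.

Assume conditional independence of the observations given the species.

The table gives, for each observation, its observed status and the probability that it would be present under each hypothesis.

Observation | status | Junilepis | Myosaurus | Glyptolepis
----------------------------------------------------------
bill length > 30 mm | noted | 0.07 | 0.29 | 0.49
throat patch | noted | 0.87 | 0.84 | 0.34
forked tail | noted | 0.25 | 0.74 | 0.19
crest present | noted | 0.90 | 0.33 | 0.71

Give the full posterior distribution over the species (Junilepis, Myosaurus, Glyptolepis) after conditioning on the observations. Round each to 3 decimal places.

0.187, 0.566, 0.247

By Bayes' rule with conditional independence, the unnormalized weight for each hypothesis is prior × ∏ likelihoods:
  Junilepis: 0.399 × 0.07 × 0.87 × 0.25 × 0.90 = 0.0054673
  Myosaurus: 0.279 × 0.29 × 0.84 × 0.74 × 0.33 = 0.016597
  Glyptolepis: 0.322 × 0.49 × 0.34 × 0.19 × 0.71 = 0.0072367
Normalizing constant Z = 0.0054673 + 0.016597 + 0.0072367 = 0.029301.
P(Junilepis | evidence) = 0.0054673 / 0.029301 ≈ 0.187
P(Myosaurus | evidence) = 0.016597 / 0.029301 ≈ 0.566
P(Glyptolepis | evidence) = 0.0072367 / 0.029301 ≈ 0.247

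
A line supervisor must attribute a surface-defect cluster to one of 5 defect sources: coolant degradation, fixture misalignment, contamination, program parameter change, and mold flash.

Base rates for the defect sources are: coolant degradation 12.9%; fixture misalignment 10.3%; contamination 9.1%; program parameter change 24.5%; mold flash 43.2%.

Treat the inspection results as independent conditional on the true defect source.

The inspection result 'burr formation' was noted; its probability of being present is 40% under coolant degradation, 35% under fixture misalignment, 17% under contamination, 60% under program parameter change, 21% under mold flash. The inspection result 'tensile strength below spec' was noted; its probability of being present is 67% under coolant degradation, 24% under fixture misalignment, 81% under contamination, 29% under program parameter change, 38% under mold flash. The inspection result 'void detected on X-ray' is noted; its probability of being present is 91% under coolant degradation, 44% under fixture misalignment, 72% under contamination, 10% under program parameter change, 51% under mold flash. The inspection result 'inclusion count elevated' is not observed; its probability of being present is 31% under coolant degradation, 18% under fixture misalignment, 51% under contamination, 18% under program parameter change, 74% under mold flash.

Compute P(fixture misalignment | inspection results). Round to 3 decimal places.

For each hypothesis, the unnormalized posterior weight is prior × product of the inspection result likelihoods (using 1 − P(present | H) for each absent inspection result):
  coolant degradation: 0.129 × 0.40 × 0.67 × 0.91 × (1 − 0.31) = 0.021708
  fixture misalignment: 0.103 × 0.35 × 0.24 × 0.44 × (1 − 0.18) = 0.0031216
  contamination: 0.091 × 0.17 × 0.81 × 0.72 × (1 − 0.51) = 0.0044208
  program parameter change: 0.245 × 0.60 × 0.29 × 0.10 × (1 − 0.18) = 0.0034957
  mold flash: 0.432 × 0.21 × 0.38 × 0.51 × (1 − 0.74) = 0.0045712
Normalizing constant Z = 0.021708 + 0.0031216 + 0.0044208 + 0.0034957 + 0.0045712 = 0.037317.
P(fixture misalignment | evidence) = 0.0031216 / 0.037317 ≈ 0.084.

0.084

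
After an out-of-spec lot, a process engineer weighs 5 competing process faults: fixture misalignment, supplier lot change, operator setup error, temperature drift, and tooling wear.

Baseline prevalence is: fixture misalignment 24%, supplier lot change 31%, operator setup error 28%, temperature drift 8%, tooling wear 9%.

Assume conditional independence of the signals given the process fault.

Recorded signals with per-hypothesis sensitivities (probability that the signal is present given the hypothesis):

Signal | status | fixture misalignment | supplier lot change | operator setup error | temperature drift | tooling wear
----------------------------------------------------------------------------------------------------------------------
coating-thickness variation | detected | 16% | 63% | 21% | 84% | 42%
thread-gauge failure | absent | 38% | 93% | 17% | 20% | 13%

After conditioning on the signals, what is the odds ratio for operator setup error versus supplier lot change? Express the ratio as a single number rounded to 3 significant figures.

3.57

The normalizing constant cancels in an odds ratio, so compute prior × likelihood for the two hypotheses only (using 1 − P(present | H) for each absent signal):
  operator setup error: 0.28 × 0.21 × (1 − 0.17) = 0.048804
  supplier lot change: 0.31 × 0.63 × (1 − 0.93) = 0.013671
Odds(operator setup error : supplier lot change) = 0.048804 / 0.013671 ≈ 3.57.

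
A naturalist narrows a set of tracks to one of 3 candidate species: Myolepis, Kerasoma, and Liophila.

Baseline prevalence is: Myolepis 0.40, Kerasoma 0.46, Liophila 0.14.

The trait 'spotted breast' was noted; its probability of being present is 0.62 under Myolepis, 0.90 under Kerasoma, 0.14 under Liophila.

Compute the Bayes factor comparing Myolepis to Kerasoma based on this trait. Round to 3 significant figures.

The Bayes factor is the ratio of the two likelihoods.
  Myolepis: 0.62
  Kerasoma: 0.9
Bayes factor = 0.62 / 0.9 ≈ 0.689

0.689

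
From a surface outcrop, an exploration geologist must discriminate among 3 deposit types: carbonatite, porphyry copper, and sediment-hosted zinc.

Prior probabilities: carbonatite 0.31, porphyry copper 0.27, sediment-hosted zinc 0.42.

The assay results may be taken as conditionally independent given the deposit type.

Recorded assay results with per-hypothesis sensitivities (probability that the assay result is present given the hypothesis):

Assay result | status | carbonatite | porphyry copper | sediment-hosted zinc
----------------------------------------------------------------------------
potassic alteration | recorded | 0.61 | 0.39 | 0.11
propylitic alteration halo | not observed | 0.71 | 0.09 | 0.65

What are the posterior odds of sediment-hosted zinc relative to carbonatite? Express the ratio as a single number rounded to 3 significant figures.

0.295

Posterior odds equal prior odds times the likelihood ratio; only the two competing hypotheses matter (using 1 − P(present | H) for each absent assay result).
  sediment-hosted zinc: 0.42 × 0.11 × (1 − 0.65) = 0.01617
  carbonatite: 0.31 × 0.61 × (1 − 0.71) = 0.054839
Posterior odds = 0.01617 / 0.054839 ≈ 0.295.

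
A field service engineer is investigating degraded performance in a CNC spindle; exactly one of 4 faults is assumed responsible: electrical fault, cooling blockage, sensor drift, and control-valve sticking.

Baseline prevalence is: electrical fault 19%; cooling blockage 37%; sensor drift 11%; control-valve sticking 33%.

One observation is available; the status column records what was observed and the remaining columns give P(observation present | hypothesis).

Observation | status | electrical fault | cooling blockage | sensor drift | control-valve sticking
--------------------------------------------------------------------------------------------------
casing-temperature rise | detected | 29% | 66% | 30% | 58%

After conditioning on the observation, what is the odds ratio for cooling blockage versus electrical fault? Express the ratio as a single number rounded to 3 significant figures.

4.43

The normalizing constant cancels in an odds ratio, so compute prior × likelihood for the two hypotheses only:
  cooling blockage: 0.37 × 0.66 = 0.2442
  electrical fault: 0.19 × 0.29 = 0.0551
Odds(cooling blockage : electrical fault) = 0.2442 / 0.0551 ≈ 4.43.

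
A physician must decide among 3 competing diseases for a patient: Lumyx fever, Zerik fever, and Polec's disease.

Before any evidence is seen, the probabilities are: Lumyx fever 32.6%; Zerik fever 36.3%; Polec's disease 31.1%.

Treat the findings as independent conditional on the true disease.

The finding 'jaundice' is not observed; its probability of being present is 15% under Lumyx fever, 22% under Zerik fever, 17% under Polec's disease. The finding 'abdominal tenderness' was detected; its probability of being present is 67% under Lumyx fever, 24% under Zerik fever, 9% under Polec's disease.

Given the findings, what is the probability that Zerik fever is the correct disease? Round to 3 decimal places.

0.245

Multiply each prior by the joint likelihood of the evidence pattern (using 1 − P(present | H) for each absent finding):
  Lumyx fever: 0.326 × (1 − 0.15) × 0.67 = 0.18566
  Zerik fever: 0.363 × (1 − 0.22) × 0.24 = 0.067954
  Polec's disease: 0.311 × (1 − 0.17) × 0.09 = 0.023232
Normalizing constant Z = 0.18566 + 0.067954 + 0.023232 = 0.27684.
P(Zerik fever | evidence) = 0.067954 / 0.27684 ≈ 0.245.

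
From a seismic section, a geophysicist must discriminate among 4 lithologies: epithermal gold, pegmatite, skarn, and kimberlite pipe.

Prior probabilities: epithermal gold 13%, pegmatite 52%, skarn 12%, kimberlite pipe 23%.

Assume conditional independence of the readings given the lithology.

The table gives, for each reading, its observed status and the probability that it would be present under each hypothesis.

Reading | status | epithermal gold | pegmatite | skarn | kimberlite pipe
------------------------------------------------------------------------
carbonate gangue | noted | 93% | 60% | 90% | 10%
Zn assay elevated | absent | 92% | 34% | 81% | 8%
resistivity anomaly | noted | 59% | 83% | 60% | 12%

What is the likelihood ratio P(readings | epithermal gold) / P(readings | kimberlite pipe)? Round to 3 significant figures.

Take the product of per-reading likelihoods under each hypothesis (using 1 − P(present | H) for each absent reading), then divide.
  epithermal gold: 0.93 × (1 − 0.92) × 0.59 = 0.043896
  kimberlite pipe: 0.10 × (1 − 0.08) × 0.12 = 0.01104
Bayes factor = 0.043896 / 0.01104 ≈ 3.98

3.98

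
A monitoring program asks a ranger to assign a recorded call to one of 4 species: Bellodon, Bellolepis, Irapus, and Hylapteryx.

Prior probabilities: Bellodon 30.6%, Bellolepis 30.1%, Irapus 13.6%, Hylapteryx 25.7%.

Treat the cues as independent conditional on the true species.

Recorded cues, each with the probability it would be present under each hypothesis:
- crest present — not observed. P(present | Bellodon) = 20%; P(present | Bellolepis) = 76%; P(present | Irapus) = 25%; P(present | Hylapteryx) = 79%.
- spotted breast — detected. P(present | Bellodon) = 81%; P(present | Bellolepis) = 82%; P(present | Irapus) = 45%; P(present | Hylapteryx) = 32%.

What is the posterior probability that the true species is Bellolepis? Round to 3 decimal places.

0.185

By Bayes' rule with conditional independence, the unnormalized weight for each hypothesis is prior × ∏ likelihoods (using 1 − P(present | H) for each absent cue):
  Bellodon: 0.306 × (1 − 0.20) × 0.81 = 0.19829
  Bellolepis: 0.301 × (1 − 0.76) × 0.82 = 0.059237
  Irapus: 0.136 × (1 − 0.25) × 0.45 = 0.0459
  Hylapteryx: 0.257 × (1 − 0.79) × 0.32 = 0.01727
Marginal likelihood of the evidence = 0.3207.
P(Bellolepis | evidence) = 0.059237 / 0.3207 ≈ 0.185.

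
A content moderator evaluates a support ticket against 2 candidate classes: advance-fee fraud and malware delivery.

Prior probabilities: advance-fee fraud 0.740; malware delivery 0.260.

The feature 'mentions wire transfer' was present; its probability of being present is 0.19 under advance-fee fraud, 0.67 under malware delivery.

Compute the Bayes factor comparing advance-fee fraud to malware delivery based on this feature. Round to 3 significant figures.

0.284

The Bayes factor is the ratio of the two likelihoods.
  advance-fee fraud: 0.19
  malware delivery: 0.67
Bayes factor = 0.19 / 0.67 ≈ 0.284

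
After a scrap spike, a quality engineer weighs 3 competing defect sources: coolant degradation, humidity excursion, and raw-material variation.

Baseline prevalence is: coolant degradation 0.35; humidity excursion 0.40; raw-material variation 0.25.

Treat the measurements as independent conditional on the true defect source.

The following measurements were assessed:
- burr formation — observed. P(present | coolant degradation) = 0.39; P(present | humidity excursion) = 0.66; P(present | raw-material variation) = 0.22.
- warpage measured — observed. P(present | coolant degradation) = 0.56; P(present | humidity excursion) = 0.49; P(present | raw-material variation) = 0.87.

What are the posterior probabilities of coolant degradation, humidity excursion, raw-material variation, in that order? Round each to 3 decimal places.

0.301, 0.510, 0.189

Multiply each prior by the joint likelihood of the measurement pattern:
  coolant degradation: 0.35 × 0.39 × 0.56 = 0.07644
  humidity excursion: 0.40 × 0.66 × 0.49 = 0.12936
  raw-material variation: 0.25 × 0.22 × 0.87 = 0.04785
The unnormalized weights sum to 0.25365.
P(coolant degradation | evidence) = 0.07644 / 0.25365 ≈ 0.301
P(humidity excursion | evidence) = 0.12936 / 0.25365 ≈ 0.510
P(raw-material variation | evidence) = 0.04785 / 0.25365 ≈ 0.189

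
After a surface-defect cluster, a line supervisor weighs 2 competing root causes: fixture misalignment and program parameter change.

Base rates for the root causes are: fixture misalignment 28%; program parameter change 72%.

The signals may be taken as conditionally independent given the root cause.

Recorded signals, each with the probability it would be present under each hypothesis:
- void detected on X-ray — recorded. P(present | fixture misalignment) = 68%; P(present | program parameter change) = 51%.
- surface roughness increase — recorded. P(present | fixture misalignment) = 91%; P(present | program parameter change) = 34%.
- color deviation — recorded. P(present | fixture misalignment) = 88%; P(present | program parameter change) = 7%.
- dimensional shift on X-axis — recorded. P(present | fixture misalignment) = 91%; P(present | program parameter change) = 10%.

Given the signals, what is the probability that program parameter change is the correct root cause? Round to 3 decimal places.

For each hypothesis, the unnormalized posterior weight is prior × product of the signal likelihoods:
  fixture misalignment: 0.28 × 0.68 × 0.91 × 0.88 × 0.91 = 0.13875
  program parameter change: 0.72 × 0.51 × 0.34 × 0.07 × 0.10 = 0.00087394
The unnormalized weights sum to 0.13962.
P(program parameter change | evidence) = 0.00087394 / 0.13962 ≈ 0.006.

0.006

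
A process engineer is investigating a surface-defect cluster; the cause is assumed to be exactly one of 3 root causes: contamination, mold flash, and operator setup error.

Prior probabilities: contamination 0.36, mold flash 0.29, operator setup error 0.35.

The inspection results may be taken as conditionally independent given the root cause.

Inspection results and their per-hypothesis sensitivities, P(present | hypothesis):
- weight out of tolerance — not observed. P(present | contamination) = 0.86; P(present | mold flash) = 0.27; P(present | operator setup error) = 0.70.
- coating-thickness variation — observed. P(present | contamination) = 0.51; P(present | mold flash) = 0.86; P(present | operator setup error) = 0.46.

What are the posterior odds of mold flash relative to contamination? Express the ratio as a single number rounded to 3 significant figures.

The normalizing constant cancels in an odds ratio, so compute prior × likelihood for the two hypotheses only (using 1 − P(present | H) for each absent inspection result):
  mold flash: 0.29 × (1 − 0.27) × 0.86 = 0.18206
  contamination: 0.36 × (1 − 0.86) × 0.51 = 0.025704
Posterior odds = 0.18206 / 0.025704 ≈ 7.08.

7.08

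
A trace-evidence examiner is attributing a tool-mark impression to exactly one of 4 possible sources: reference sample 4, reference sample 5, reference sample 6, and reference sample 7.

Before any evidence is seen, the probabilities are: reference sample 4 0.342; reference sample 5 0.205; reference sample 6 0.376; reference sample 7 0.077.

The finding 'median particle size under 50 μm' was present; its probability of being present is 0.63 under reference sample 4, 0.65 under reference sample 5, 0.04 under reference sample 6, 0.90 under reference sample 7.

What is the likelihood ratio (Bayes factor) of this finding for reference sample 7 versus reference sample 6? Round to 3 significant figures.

22.5

The Bayes factor is the ratio of the two likelihoods.
  reference sample 7: 0.9
  reference sample 6: 0.04
Bayes factor = 0.9 / 0.04 ≈ 22.5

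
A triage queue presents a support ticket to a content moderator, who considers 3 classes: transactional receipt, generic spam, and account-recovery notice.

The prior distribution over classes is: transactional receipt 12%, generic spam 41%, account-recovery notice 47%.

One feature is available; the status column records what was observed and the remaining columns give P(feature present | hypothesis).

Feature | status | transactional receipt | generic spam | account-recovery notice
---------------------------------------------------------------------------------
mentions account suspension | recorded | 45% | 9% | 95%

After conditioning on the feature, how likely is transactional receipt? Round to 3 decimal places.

For each hypothesis, the unnormalized posterior weight is prior × likelihood:
  transactional receipt: 0.12 × 0.45 = 0.054
  generic spam: 0.41 × 0.09 = 0.0369
  account-recovery notice: 0.47 × 0.95 = 0.4465
Normalizing constant Z = 0.054 + 0.0369 + 0.4465 = 0.5374.
P(transactional receipt | evidence) = 0.054 / 0.5374 ≈ 0.100.

0.100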